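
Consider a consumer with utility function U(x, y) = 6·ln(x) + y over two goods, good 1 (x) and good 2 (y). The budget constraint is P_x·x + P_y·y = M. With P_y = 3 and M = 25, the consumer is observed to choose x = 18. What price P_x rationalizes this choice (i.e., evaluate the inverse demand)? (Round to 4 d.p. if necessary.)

P_x = 1

Set MRS = P_x/P_y: (6/x)/1 = P_x/P_y.
So x*(P_x,P_y) = 6·P_y/P_x, independent of income; and y* = (M − 6·P_y)/P_y.
Set x* = 18 in the demand function and solve for P_x: P_x = 1.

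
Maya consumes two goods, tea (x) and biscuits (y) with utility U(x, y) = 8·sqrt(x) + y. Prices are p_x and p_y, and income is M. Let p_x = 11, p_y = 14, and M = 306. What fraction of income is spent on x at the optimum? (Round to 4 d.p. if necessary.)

MU_x = 4/√x, MU_y = 1. Tangency: 4/√x = p_x/p_y.
Thus x* = (4·p_y/p_x)² — independent of M — with the rest of income spent on y.
Plugging in: x* = (4·14/11)² = 25.9174, y* = 1.4935.
Expenditure on x: 11·25.9174 = 285.0909; share = 0.9317.

share on x = 0.9317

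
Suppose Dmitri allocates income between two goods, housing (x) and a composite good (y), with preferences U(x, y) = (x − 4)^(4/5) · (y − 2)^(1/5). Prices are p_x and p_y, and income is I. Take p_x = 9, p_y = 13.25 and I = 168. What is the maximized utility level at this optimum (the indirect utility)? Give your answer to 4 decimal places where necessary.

V = 6.578

Discretionary income = 168 − 4·9 − 2·13.25 = 105.5; x* = 4 + 0.8·105.5/9 = 13.3778; y* = 2 + 0.2·105.5/13.25 = 3.5925.
Utility at the optimum: U(13.3778, 3.5925) = 6.578.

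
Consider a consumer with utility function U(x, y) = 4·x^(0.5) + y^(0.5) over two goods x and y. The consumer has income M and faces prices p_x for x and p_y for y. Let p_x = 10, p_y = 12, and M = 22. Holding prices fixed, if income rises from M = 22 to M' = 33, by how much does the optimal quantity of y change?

From the CES first-order condition, 4·(y/x)^(0.5) = p_x/p_y.
Hence y/x = ((1/4)·p_x/p_y)^(1/(0.5)), i.e. raised to the 2 power.
With the ratio pinned down, the budget gives x* = M/(p_x + p_y·(y/x)) and y* = (y/x)·x*.
Numerically y/x = 0.043403, so x* = 22/(10 + 12·0.043403) = 2.0911 and y* = 0.043403·2.0911 = 0.0908.
At M' = 33: y* = 0.1361. Change: 0.1361 − 0.0908 = 0.0454.

Δy* = 0.0454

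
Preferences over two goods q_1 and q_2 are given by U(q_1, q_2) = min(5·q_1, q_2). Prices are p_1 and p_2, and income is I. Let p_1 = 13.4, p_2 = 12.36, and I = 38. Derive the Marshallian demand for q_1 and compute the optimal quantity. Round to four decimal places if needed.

With perfect complements, no substitution: consume in ratio q_1:q_2 = 1:5.
Budget: p_1·q_1 + p_2·5·q_1 = I, so (p_1 + 5·p_2)·q_1 = I.
Demand: q_1*(p_1,p_2,I) = I/(p_1 + 5·p_2), q_2* = 5·I/(p_1 + 5·p_2).
Here 13.4 + 5·12.36 = 75.2, giving q_1* = 0.5053.

q_1* = 0.5053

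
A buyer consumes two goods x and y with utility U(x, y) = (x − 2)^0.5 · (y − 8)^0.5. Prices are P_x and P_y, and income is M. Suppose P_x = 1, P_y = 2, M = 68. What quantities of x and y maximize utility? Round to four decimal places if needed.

x* = 27, y* = 20.5

This is Cobb-Douglas in (x−2, y−8): tangency gives 0.5·P_y·(y−8) = 0.5·P_x·(x−2).
Substituting into the budget: x* = 2 + 0.5·(M − 2·P_x − 8·P_y)/P_x, and y* = 8 + 0.5·(…)/P_y.
Discretionary income = 68 − 2·1 − 8·2 = 50; x* = 2 + 0.5·50/1 = 27; y* = 8 + 0.5·50/2 = 20.5.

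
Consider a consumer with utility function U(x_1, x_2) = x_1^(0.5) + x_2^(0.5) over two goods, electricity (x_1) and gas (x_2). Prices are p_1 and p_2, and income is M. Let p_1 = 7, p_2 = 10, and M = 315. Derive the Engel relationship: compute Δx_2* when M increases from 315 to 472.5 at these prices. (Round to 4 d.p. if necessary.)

From the CES first-order condition, (x_2/x_1)^(0.5) = p_1/p_2.
Solve for the ratio: x_2/x_1 = [p_1/p_2]^(2).
With the ratio pinned down, the budget gives x_1* = M/(p_1 + p_2·(x_2/x_1)) and x_2* = (x_2/x_1)·x_1*.
Numerically x_2/x_1 = 0.49, so x_1* = 315/(7 + 10·0.49) = 26.4706 and x_2* = 0.49·26.4706 = 12.9706.
At M' = 472.5: x_2* = 19.4559. Change: 19.4559 − 12.9706 = 6.4853.

Δx_2* = 6.4853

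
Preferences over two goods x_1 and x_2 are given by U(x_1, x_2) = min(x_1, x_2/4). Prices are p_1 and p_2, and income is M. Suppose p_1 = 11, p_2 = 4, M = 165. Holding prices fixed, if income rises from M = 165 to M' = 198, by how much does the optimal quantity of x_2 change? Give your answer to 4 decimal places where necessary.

Δx_2* = 4.8889

Leontief preferences: the optimum is at the kink where x_1/1 = x_2/4, i.e. x_2 = 4·x_1.
Budget: p_1·x_1 + p_2·4·x_1 = M, so (p_1 + 4·p_2)·x_1 = M.
Demand: x_1*(p_1,p_2,M) = M/(p_1 + 4·p_2), x_2* = 4·M/(p_1 + 4·p_2).
Here 11 + 4·4 = 27, giving x_2* = 24.4444.
At M' = 198: x_2* = 29.3333. Change: 29.3333 − 24.4444 = 4.8889.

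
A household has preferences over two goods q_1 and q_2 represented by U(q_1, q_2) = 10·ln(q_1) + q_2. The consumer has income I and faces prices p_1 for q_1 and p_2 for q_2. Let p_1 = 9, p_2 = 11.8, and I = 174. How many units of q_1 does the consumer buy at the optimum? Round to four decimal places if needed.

q_1* = 13.1111

MU_q_1 = 10/q_1, MU_q_2 = 1. Tangency: 10/q_1 = p_1/p_2.
So q_1*(p_1,p_2) = 10·p_2/p_1, independent of income; and q_2* = (I − 10·p_2)/p_2.
At the given prices: q_1* = 10·11.8/9 = 13.1111.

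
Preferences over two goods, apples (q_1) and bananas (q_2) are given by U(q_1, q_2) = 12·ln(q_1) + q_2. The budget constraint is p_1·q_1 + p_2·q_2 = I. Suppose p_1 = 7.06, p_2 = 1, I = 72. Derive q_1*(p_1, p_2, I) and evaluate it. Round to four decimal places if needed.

At the given prices: q_1* = 12·1/7.06 = 1.6997.

q_1* = 1.6997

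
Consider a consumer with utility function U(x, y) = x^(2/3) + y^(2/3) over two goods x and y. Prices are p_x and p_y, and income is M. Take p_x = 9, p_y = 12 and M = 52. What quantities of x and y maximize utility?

MRS = MU_x/MU_y = (y/x)^(1/3). Set equal to p_x/p_y.
Solve for the ratio: y/x = [p_x/p_y]^(3).
Substitute y = (y/x)·x into the budget: x* = M/(p_x + p_y·(y/x)).
Numerically y/x = 0.421875, so x* = 52/(9 + 12·0.421875) = 3.6978 and y* = 0.421875·3.6978 = 1.56.

x* = 3.6978, y* = 1.56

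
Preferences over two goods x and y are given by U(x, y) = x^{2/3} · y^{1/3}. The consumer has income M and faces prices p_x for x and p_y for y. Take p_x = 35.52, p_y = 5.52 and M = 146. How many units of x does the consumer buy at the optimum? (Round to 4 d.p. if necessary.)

x* = 2.7402

MU_x/MU_y = (2/3·y)/(1/3·x); tangency sets this equal to p_x/p_y.
So 2/3·p_y·y = 1/3·p_x·x; combined with the budget, a share 2/3 of income goes to x.
Demand: x*(p_x,p_y,M) = 2/3·M/p_x and y* = 1/3·M/p_y.
At p_x=35.52, p_y=5.52, M=146: x* = 2/3·146/35.52 = 2.7402.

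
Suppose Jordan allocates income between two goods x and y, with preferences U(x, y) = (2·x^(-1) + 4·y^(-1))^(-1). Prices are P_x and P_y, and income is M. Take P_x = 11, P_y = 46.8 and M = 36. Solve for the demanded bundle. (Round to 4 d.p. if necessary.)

Numerically y/x = 0.685628, so x* = 36/(11 + 46.8·0.685628) = 0.8355 and y* = 0.685628·0.8355 = 0.5728.

x* = 0.8355, y* = 0.5728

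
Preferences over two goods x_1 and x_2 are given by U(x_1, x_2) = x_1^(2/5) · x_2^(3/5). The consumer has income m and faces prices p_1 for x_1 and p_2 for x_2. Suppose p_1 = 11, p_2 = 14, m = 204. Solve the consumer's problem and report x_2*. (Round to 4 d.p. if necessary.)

x_2* = 8.7429

Demand: x_1*(p_1,p_2,m) = 0.4·m/p_1 and x_2* = 0.6·m/p_2.
At p_1=11, p_2=14, m=204: x_2* = 0.6·204/14 = 8.7429.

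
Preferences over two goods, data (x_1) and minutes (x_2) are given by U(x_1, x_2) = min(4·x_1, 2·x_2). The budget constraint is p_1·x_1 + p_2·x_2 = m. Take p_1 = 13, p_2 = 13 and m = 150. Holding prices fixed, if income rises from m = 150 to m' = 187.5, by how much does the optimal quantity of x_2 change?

Δx_2* = 1.9231

With perfect complements, no substitution: consume in ratio x_1:x_2 = 2:4.
Budget: p_1·x_1 + p_2·2·x_1 = m, so (2·p_1 + 4·p_2)·x_1 = 2·m.
Demand: x_1*(p_1,p_2,m) = 2·m/(2·p_1 + 4·p_2), x_2* = 4·m/(2·p_1 + 4·p_2).
Here 2·13 + 4·13 = 78, giving x_2* = 7.6923.
At m' = 187.5: x_2* = 9.6154. Change: 9.6154 − 7.6923 = 1.9231.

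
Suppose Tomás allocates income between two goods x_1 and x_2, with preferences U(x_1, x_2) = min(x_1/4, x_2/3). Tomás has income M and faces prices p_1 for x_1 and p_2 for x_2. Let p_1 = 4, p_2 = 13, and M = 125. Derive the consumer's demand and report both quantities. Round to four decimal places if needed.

Leontief preferences: the optimum is at the kink where x_1/4 = x_2/3, i.e. x_2 = (3/4)·x_1.
Budget: p_1·x_1 + p_2·(3/4)·x_1 = M, so (4·p_1 + 3·p_2)·x_1 = 4·M.
Demand: x_1*(p_1,p_2,M) = 4·M/(4·p_1 + 3·p_2), x_2* = 3·M/(4·p_1 + 3·p_2).
Here 4·4 + 3·13 = 55, giving x_1* = 9.0909 and x_2* = 6.8182.

x_1* = 9.0909, x_2* = 6.8182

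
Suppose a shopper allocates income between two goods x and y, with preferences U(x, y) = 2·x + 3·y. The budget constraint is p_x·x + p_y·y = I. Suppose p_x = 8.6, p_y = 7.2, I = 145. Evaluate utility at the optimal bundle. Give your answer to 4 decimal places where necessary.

y gives more utility per dollar, so spend all income on y: y* = I/p_y, x* = 0.
Numerically: x* = 0, y* = 20.1389.
Utility at the optimum: U(0, 20.1389) = 60.4167.

V = 60.4167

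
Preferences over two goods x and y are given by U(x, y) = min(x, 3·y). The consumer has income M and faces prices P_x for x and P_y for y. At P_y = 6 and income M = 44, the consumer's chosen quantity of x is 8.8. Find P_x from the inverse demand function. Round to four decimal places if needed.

P_x = 3

With perfect complements, no substitution: consume in ratio x:y = 3:1.
Budget: P_x·x + P_y·(1/3)·x = M, so (3·P_x + P_y)·x = 3·M.
Demand: x*(P_x,P_y,M) = 3·M/(3·P_x + P_y), y* = M/(3·P_x + P_y).
Set x* = 8.8 in the demand function and solve for P_x: P_x = 3.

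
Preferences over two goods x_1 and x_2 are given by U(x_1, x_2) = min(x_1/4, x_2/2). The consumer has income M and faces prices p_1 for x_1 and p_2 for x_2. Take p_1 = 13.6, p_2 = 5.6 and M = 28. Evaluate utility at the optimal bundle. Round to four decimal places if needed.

Leontief preferences: the optimum is at the kink where x_1/4 = x_2/2, i.e. x_2 = (1/2)·x_1.
Budget: p_1·x_1 + p_2·(1/2)·x_1 = M, so (4·p_1 + 2·p_2)·x_1 = 4·M.
Demand: x_1*(p_1,p_2,M) = 4·M/(4·p_1 + 2·p_2), x_2* = 2·M/(4·p_1 + 2·p_2).
Here 4·13.6 + 2·5.6 = 65.6, giving x_1* = 1.7073 and x_2* = 0.8537.
Utility at the optimum: U(1.7073, 0.8537) = 0.4268.

V = 0.4268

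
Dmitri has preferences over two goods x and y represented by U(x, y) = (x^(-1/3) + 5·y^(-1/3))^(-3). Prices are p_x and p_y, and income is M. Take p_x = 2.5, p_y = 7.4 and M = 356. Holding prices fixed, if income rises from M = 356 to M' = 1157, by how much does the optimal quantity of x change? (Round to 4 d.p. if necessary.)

With the ratio pinned down, the budget gives x* = M/(p_x + p_y·(y/x)) and y* = (y/x)·x*.
Numerically y/x = 1.481695, so x* = 356/(2.5 + 7.4·1.481695) = 26.4398.
At M' = 1157: x* = 85.9294. Change: 85.9294 − 26.4398 = 59.4896.

Δx* = 59.4896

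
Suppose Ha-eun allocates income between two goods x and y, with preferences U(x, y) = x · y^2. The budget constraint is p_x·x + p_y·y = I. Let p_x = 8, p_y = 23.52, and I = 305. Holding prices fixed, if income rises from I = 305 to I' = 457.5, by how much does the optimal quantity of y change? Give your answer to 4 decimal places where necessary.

The MRS is (1/2)·y/x. Set MRS = p_x/p_y.
So p_y·y = 2·p_x·x; combined with the budget, a share 1/3 of income goes to x.
Demand: x*(p_x,p_y,I) = 1/3·I/p_x and y* = 2/3·I/p_y.
At p_x=8, p_y=23.52, I=305: y* = 2/3·305/23.52 = 8.6451.
At I' = 457.5: y* = 12.9677. Change: 12.9677 − 8.6451 = 4.3226.

Δy* = 4.3226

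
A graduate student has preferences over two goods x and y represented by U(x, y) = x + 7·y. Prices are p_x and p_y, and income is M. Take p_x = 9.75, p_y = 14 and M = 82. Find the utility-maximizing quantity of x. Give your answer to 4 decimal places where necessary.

x* = 0

Linear utility — the consumer picks whichever good has higher MU/price: 1/9.75 = 0.1026 vs 7/14 = 0.5.
y gives more utility per dollar, so spend all income on y: y* = M/p_y, x* = 0.
Numerically: x* = 0, y* = 5.8571.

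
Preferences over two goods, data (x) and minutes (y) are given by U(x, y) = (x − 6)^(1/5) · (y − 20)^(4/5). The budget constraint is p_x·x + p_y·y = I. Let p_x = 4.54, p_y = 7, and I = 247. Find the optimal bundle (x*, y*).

MRS = (1/4)·(y−20)/(x−6). Tangency with p_x/p_y gives y−20 = 4·(p_x/p_y)·(x−6).
After buying the subsistence bundle (6, 20), a share 0.2 of the remaining income goes to x: x* = 6 + 0.2·(I − 6p_x − 20p_y)/p_x.
Discretionary income = 247 − 6·4.54 − 20·7 = 79.76; x* = 6 + 0.2·79.76/4.54 = 9.5137; y* = 20 + 0.8·79.76/7 = 29.1154.

x* = 9.5137, y* = 29.1154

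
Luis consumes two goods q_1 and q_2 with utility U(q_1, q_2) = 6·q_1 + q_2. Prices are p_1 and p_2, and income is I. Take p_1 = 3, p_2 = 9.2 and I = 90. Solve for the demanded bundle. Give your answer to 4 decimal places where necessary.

q_1* = 30, q_2* = 0

Numerically: q_1* = 30, q_2* = 0.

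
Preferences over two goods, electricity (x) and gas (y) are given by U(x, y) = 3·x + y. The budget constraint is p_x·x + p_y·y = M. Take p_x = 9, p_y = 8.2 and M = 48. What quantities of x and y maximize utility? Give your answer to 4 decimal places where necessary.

x* = 5.3333, y* = 0

Linear utility — the consumer picks whichever good has higher MU/price: 3/9 = 0.3333 vs 1/8.2 = 0.122.
x gives more utility per dollar, so spend all income on x: x* = M/p_x, y* = 0.
Numerically: x* = 5.3333, y* = 0.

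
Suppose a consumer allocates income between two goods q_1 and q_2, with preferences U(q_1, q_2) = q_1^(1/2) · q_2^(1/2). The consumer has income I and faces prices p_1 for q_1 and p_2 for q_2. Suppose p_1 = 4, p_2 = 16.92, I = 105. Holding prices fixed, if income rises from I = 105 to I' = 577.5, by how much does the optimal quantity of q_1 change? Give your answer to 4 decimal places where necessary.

Δq_1* = 59.0625

MU_q_1/MU_q_2 = (0.5·q_2)/(0.5·q_1); tangency sets this equal to p_1/p_2.
Rearranging, p_2·q_2 = p_1·q_1. Substituting into the budget gives p_1·q_1·(1 + 1) = I.
Demand: q_1*(p_1,p_2,I) = 0.5·I/p_1 and q_2* = 0.5·I/p_2.
At p_1=4, p_2=16.92, I=105: q_1* = 0.5·105/4 = 13.125.
At I' = 577.5: q_1* = 72.1875. Change: 72.1875 − 13.125 = 59.0625.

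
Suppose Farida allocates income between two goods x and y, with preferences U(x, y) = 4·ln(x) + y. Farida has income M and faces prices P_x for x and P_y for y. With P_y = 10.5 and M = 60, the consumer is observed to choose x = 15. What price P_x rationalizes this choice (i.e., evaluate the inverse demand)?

P_x = 2.8

Set MRS = P_x/P_y: (4/x)/1 = P_x/P_y.
So x*(P_x,P_y) = 4·P_y/P_x, independent of income; and y* = (M − 4·P_y)/P_y.
Set x* = 15 in the demand function and solve for P_x: P_x = 2.8.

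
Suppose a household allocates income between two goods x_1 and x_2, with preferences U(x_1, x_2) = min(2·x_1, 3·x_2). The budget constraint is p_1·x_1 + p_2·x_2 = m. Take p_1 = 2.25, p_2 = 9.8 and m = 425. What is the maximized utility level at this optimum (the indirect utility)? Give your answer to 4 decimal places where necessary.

With perfect complements, no substitution: consume in ratio x_1:x_2 = 3:2.
Budget: p_1·x_1 + p_2·(2/3)·x_1 = m, so (3·p_1 + 2·p_2)·x_1 = 3·m.
Demand: x_1*(p_1,p_2,m) = 3·m/(3·p_1 + 2·p_2), x_2* = 2·m/(3·p_1 + 2·p_2).
Here 3·2.25 + 2·9.8 = 26.35, giving x_1* = 48.3871 and x_2* = 32.2581.
Utility at the optimum: U(48.3871, 32.2581) = 96.7742.

V = 96.7742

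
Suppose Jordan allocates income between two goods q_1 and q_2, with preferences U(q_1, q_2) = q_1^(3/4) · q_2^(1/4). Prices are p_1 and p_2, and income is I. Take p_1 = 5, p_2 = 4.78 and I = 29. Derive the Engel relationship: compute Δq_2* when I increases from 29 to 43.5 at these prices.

Δq_2* = 0.7584

MU_q_1/MU_q_2 = (0.75·q_2)/(0.25·q_1); tangency sets this equal to p_1/p_2.
Rearranging, p_2·q_2 = (1/3)·p_1·q_1. Substituting into the budget gives p_1·q_1·(1 + (1/3)) = I.
Demand: q_1*(p_1,p_2,I) = 0.75·I/p_1 and q_2* = 0.25·I/p_2.
At p_1=5, p_2=4.78, I=29: q_2* = 0.25·29/4.78 = 1.5167.
At I' = 43.5: q_2* = 2.2751. Change: 2.2751 − 1.5167 = 0.7584.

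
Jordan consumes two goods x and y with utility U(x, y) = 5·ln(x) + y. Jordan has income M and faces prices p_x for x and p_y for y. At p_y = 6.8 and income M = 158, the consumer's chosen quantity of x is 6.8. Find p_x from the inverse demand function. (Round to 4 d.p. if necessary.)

MU_x = 5/x, MU_y = 1. Tangency: 5/x = p_x/p_y.
So x*(p_x,p_y) = 5·p_y/p_x, independent of income; and y* = (M − 5·p_y)/p_y.
Set x* = 6.8 in the demand function and solve for p_x: p_x = 5.

p_x = 5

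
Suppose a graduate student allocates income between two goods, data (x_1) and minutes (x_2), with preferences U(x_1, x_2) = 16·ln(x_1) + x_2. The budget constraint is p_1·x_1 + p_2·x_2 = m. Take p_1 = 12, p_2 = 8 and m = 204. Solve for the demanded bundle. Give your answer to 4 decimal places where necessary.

x_1* = 10.6667, x_2* = 9.5

MU_x_1 = 16/x_1, MU_x_2 = 1. Tangency: 16/x_1 = p_1/p_2.
So x_1*(p_1,p_2) = 16·p_2/p_1, independent of income; and x_2* = (m − 16·p_2)/p_2.
At the given prices: x_1* = 16·8/12 = 10.6667, and x_2* = 9.5.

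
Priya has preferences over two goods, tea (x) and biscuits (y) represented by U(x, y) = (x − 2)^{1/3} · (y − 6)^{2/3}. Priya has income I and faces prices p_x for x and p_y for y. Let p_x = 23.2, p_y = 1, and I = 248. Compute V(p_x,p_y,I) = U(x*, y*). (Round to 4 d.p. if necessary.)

V = 36.2887

Let x' = x−2, y' = y−6. MRS = (1/2)·y'/x' = p_x/p_y.
Substituting into the budget: x* = 2 + 1/3·(I − 2·p_x − 6·p_y)/p_x, and y* = 6 + 2/3·(…)/p_y.
Discretionary income = 248 − 2·23.2 − 6·1 = 195.6; x* = 2 + 1/3·195.6/23.2 = 4.8103; y* = 6 + 2/3·195.6/1 = 136.4.
Utility at the optimum: U(4.8103, 136.4) = 36.2887.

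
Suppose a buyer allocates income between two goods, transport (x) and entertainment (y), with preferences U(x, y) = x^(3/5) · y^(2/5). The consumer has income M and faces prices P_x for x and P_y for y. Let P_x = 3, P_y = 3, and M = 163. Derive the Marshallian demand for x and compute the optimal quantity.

x* = 32.6

Tangency: MRS = (3/2)·y/x = P_x/P_y.
Rearranging, P_y·y = (2/3)·P_x·x. Substituting into the budget gives P_x·x·(1 + (2/3)) = M.
Demand: x*(P_x,P_y,M) = 0.6·M/P_x and y* = 0.4·M/P_y.
At P_x=3, P_y=3, M=163: x* = 0.6·163/3 = 32.6.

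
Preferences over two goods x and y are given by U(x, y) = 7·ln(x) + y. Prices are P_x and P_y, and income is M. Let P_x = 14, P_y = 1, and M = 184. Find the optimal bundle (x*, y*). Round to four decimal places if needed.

MU_x = 7/x, MU_y = 1. Tangency: 7/x = P_x/P_y.
So x*(P_x,P_y) = 7·P_y/P_x, independent of income; and y* = (M − 7·P_y)/P_y.
At the given prices: x* = 7·1/14 = 0.5, and y* = 177.

x* = 0.5, y* = 177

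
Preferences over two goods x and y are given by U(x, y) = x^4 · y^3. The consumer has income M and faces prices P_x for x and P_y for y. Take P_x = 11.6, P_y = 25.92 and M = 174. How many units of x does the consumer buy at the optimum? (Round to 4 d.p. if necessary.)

x* = 8.5714

MU_x/MU_y = (4·y)/(3·x); tangency sets this equal to P_x/P_y.
Rearranging, P_y·y = (3/4)·P_x·x. Substituting into the budget gives P_x·x·(1 + (3/4)) = M.
Demand: x*(P_x,P_y,M) = 4/7·M/P_x and y* = 3/7·M/P_y.
At P_x=11.6, P_y=25.92, M=174: x* = 4/7·174/11.6 = 8.5714.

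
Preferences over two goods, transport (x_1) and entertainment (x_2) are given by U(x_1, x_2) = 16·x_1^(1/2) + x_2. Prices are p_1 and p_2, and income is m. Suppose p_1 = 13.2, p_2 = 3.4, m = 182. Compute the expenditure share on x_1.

share on x_1 = 0.308

Solve: √x_1 = 8·p_2/p_1, so x_1*(p_1,p_2) = (8·p_2/p_1)², and x_2* = (m − p_1·x_1*)/p_2.
Plugging in: x_1* = (8·3.4/13.2)² = 4.2461, x_2* = 37.0446.
Expenditure on x_1: 13.2·4.2461 = 56.0485; share = 0.308.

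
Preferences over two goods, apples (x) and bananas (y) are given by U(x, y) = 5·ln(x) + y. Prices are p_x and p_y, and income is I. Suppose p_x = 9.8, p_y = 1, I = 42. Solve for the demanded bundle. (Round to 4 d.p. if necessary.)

MU_x = 5/x, MU_y = 1. Tangency: 5/x = p_x/p_y.
So x*(p_x,p_y) = 5·p_y/p_x, independent of income; and y* = (I − 5·p_y)/p_y.
At the given prices: x* = 5·1/9.8 = 0.5102, and y* = 37.

x* = 0.5102, y* = 37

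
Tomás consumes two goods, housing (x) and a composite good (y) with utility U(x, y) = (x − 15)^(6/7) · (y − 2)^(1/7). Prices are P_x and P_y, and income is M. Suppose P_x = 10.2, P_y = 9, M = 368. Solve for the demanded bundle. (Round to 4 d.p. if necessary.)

x* = 31.5546, y* = 5.127

Let x' = x−15, y' = y−2. MRS = 6·y'/x' = P_x/P_y.
Substituting into the budget: x* = 15 + 6/7·(M − 15·P_x − 2·P_y)/P_x, and y* = 2 + 1/7·(…)/P_y.
Discretionary income = 368 − 15·10.2 − 2·9 = 197; x* = 15 + 6/7·197/10.2 = 31.5546; y* = 2 + 1/7·197/9 = 5.127.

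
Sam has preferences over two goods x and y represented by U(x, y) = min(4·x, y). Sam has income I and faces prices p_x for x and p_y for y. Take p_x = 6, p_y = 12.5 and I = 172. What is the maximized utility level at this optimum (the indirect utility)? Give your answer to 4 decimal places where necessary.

With perfect complements, no substitution: consume in ratio x:y = 1:4.
Budget: p_x·x + p_y·4·x = I, so (p_x + 4·p_y)·x = I.
Demand: x*(p_x,p_y,I) = I/(p_x + 4·p_y), y* = 4·I/(p_x + 4·p_y).
Here 6 + 4·12.5 = 56, giving x* = 3.0714 and y* = 12.2857.
Utility at the optimum: U(3.0714, 12.2857) = 12.2857.

V = 12.2857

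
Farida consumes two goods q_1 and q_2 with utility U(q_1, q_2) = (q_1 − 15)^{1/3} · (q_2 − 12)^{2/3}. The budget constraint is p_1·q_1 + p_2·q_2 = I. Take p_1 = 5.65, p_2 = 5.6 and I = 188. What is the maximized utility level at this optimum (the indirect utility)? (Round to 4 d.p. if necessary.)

Let q_1' = q_1−15, q_2' = q_2−12. MRS = (1/2)·q_2'/q_1' = p_1/p_2.
Substituting into the budget: q_1* = 15 + 1/3·(I − 15·p_1 − 12·p_2)/p_1, and q_2* = 12 + 2/3·(…)/p_2.
Discretionary income = 188 − 15·5.65 − 12·5.6 = 36.05; q_1* = 15 + 1/3·36.05/5.65 = 17.1268; q_2* = 12 + 2/3·36.05/5.6 = 16.2917.
Utility at the optimum: U(17.1268, 16.2917) = 3.3962.

V = 3.3962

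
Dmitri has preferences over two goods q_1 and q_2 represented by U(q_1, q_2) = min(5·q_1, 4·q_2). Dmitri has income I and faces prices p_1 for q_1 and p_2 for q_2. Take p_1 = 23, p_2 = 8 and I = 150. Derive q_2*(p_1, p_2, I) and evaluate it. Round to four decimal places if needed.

q_2* = 5.6818

Here 4·23 + 5·8 = 132, giving q_2* = 5.6818.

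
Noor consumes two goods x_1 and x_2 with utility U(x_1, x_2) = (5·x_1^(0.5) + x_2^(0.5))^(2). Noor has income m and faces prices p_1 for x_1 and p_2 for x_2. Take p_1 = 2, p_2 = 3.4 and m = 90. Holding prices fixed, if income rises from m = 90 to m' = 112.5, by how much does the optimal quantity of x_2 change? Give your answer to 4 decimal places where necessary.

MU_x_1 ∝ 5·x_1^(-0.5), MU_x_2 ∝ x_2^(-0.5), so MRS = 5·(x_2/x_1)^(0.5) = p_1/p_2.
Solve for the ratio: x_2/x_1 = [(1/5)·p_1/p_2]^(2).
With the ratio pinned down, the budget gives x_1* = m/(p_1 + p_2·(x_2/x_1)) and x_2* = (x_2/x_1)·x_1*.
Numerically x_2/x_1 = 0.013841, so x_1* = 90/(2 + 3.4·0.013841) = 43.9655 and x_2* = 0.013841·43.9655 = 0.6085.
At m' = 112.5: x_2* = 0.7606. Change: 0.7606 − 0.6085 = 0.1521.

Δx_2* = 0.1521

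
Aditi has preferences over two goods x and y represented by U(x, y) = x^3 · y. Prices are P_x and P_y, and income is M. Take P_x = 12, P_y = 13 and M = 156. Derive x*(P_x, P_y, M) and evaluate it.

x* = 9.75

Demand: x*(P_x,P_y,M) = 0.75·M/P_x and y* = 0.25·M/P_y.
At P_x=12, P_y=13, M=156: x* = 0.75·156/12 = 9.75.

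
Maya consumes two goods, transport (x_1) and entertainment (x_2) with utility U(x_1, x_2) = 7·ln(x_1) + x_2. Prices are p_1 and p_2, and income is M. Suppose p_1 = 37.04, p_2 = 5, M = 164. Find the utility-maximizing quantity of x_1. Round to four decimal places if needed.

So x_1*(p_1,p_2) = 7·p_2/p_1, independent of income; and x_2* = (M − 7·p_2)/p_2.
At the given prices: x_1* = 7·5/37.04 = 0.9449.

x_1* = 0.9449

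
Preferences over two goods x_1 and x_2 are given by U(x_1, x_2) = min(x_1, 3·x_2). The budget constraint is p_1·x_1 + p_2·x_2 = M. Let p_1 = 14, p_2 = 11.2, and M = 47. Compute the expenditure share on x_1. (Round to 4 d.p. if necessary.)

Leontief preferences: the optimum is at the kink where x_1/3 = x_2/1, i.e. x_2 = (1/3)·x_1.
Budget: p_1·x_1 + p_2·(1/3)·x_1 = M, so (3·p_1 + p_2)·x_1 = 3·M.
Demand: x_1*(p_1,p_2,M) = 3·M/(3·p_1 + p_2), x_2* = M/(3·p_1 + p_2).
Here 3·14 + 11.2 = 53.2, giving x_1* = 2.6504 and x_2* = 0.8835.
Expenditure on x_1: 14·2.6504 = 37.1053; share = 0.7895.

share on x_1 = 0.7895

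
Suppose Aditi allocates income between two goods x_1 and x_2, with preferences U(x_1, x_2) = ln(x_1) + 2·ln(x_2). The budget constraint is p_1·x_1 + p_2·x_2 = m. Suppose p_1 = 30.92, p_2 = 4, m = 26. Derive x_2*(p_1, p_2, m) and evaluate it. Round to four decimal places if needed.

Tangency: MRS = (1/2)·x_2/x_1 = p_1/p_2.
Rearranging, p_2·x_2 = 2·p_1·x_1. Substituting into the budget gives p_1·x_1·(1 + 2) = m.
Demand: x_1*(p_1,p_2,m) = 1/3·m/p_1 and x_2* = 2/3·m/p_2.
At p_1=30.92, p_2=4, m=26: x_2* = 2/3·26/4 = 4.3333.

x_2* = 4.3333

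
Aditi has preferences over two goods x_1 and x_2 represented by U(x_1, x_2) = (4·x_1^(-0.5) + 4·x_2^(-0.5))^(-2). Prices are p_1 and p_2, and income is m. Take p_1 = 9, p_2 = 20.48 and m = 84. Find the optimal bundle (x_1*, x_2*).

x_1* = 4.0311, x_2* = 2.3301

MRS = MU_x_1/MU_x_2 = (x_2/x_1)^(1.5). Set equal to p_1/p_2.
Solve for the ratio: x_2/x_1 = [p_1/p_2]^(2/3).
Substitute x_2 = (x_2/x_1)·x_1 into the budget: x_1* = m/(p_1 + p_2·(x_2/x_1)).
Numerically x_2/x_1 = 0.578018, so x_1* = 84/(9 + 20.48·0.578018) = 4.0311 and x_2* = 0.578018·4.0311 = 2.3301.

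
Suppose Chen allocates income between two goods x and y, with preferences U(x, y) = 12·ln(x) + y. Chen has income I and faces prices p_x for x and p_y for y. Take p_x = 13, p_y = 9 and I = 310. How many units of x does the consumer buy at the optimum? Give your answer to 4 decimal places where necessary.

MU_x = 12/x, MU_y = 1. Tangency: 12/x = p_x/p_y.
So x*(p_x,p_y) = 12·p_y/p_x, independent of income; and y* = (I − 12·p_y)/p_y.
At the given prices: x* = 12·9/13 = 8.3077.

x* = 8.3077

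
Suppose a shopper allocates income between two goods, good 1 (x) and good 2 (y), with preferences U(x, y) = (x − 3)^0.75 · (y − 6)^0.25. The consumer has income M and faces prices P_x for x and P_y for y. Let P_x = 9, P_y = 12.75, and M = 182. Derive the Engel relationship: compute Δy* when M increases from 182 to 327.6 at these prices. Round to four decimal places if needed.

Substituting into the budget: x* = 3 + 0.75·(M − 3·P_x − 6·P_y)/P_x, and y* = 6 + 0.25·(…)/P_y.
Discretionary income = 182 − 3·9 − 6·12.75 = 78.5; y* = 6 + 0.25·78.5/12.75 = 7.5392.
At M' = 327.6: y* = 10.3941. Change: 10.3941 − 7.5392 = 2.8549.

Δy* = 2.8549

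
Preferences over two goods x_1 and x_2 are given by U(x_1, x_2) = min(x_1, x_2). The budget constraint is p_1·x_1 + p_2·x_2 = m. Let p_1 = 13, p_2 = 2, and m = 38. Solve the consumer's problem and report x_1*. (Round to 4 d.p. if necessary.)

Leontief preferences: the optimum is at the kink where x_1/1 = x_2/1, i.e. x_2 = x_1.
Budget: p_1·x_1 + p_2·x_1 = m, so (p_1 + p_2)·x_1 = m.
Demand: x_1*(p_1,p_2,m) = m/(p_1 + p_2), x_2* = m/(p_1 + p_2).
Here 13 + 2 = 15, giving x_1* = 2.5333.

x_1* = 2.5333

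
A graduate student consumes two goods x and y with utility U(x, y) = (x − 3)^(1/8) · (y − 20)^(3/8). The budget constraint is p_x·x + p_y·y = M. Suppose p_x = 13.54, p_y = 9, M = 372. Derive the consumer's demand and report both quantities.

x* = 5.7951, y* = 32.615

MRS = (1/3)·(y−20)/(x−3). Tangency with p_x/p_y gives y−20 = 3·(p_x/p_y)·(x−3).
Substituting into the budget: x* = 3 + 0.25·(M − 3·p_x − 20·p_y)/p_x, and y* = 20 + 0.75·(…)/p_y.
Discretionary income = 372 − 3·13.54 − 20·9 = 151.38; x* = 3 + 0.25·151.38/13.54 = 5.7951; y* = 20 + 0.75·151.38/9 = 32.615.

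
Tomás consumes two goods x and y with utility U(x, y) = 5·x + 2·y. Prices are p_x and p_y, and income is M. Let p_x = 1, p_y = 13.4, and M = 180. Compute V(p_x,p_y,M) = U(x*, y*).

Linear utility — the consumer picks whichever good has higher MU/price: 5/1 = 5 vs 2/13.4 = 0.1493.
x gives more utility per dollar, so spend all income on x: x* = M/p_x, y* = 0.
Numerically: x* = 180, y* = 0.
Utility at the optimum: U(180, 0) = 900.

V = 900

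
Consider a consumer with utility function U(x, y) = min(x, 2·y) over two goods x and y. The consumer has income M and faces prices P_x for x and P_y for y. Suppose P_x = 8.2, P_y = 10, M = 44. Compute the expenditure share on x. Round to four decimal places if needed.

With perfect complements, no substitution: consume in ratio x:y = 2:1.
Budget: P_x·x + P_y·(1/2)·x = M, so (2·P_x + P_y)·x = 2·M.
Demand: x*(P_x,P_y,M) = 2·M/(2·P_x + P_y), y* = M/(2·P_x + P_y).
Here 2·8.2 + 10 = 26.4, giving x* = 3.3333 and y* = 1.6667.
Expenditure on x: 8.2·3.3333 = 27.3333; share = 0.6212.

share on x = 0.6212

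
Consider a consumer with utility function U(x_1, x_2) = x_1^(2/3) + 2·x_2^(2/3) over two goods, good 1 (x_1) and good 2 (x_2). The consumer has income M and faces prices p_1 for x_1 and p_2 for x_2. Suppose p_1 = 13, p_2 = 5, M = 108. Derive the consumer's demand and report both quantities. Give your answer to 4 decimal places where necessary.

MU_x_1 ∝ x_1^(-1/3), MU_x_2 ∝ 2·x_2^(-1/3), so MRS = (1/2)·(x_2/x_1)^(1/3) = p_1/p_2.
Hence x_2/x_1 = (2·p_1/p_2)^(1/(1/3)), i.e. raised to the 3 power.
With the ratio pinned down, the budget gives x_1* = M/(p_1 + p_2·(x_2/x_1)) and x_2* = (x_2/x_1)·x_1*.
Numerically x_2/x_1 = 140.608, so x_1* = 108/(13 + 5·140.608) = 0.1508 and x_2* = 140.608·0.1508 = 21.2078.

x_1* = 0.1508, x_2* = 21.2078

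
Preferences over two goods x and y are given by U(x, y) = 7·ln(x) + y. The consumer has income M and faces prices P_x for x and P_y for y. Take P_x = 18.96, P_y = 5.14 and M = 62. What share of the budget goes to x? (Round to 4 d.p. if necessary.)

share on x = 0.5803

MU_x = 7/x, MU_y = 1. Tangency: 7/x = P_x/P_y.
So x*(P_x,P_y) = 7·P_y/P_x, independent of income; and y* = (M − 7·P_y)/P_y.
At the given prices: x* = 7·5.14/18.96 = 1.8977, and y* = 5.0623.
Expenditure on x: 18.96·1.8977 = 35.98; share = 0.5803.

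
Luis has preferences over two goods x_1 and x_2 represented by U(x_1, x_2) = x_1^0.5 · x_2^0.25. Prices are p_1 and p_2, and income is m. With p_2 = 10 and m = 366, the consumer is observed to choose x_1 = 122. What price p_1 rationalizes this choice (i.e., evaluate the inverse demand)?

p_1 = 2

MU_x_1/MU_x_2 = (0.5·x_2)/(0.25·x_1); tangency sets this equal to p_1/p_2.
Rearranging, p_2·x_2 = (1/2)·p_1·x_1. Substituting into the budget gives p_1·x_1·(1 + (1/2)) = m.
Demand: x_1*(p_1,p_2,m) = 2/3·m/p_1 and x_2* = 1/3·m/p_2.
Set x_1* = 122 in the demand function and solve for p_1: p_1 = 2.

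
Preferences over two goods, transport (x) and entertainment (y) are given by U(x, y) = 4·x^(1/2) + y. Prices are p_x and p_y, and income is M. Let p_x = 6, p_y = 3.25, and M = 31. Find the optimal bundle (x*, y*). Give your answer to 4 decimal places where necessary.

Set MRS = p_x/p_y: 2·x^(−1/2) = p_x/p_y.
Solve: √x = 2·p_y/p_x, so x*(p_x,p_y) = (2·p_y/p_x)², and y* = (M − p_x·x*)/p_y.
Plugging in: x* = (2·3.25/6)² = 1.1736, y* = 7.3718.

x* = 1.1736, y* = 7.3718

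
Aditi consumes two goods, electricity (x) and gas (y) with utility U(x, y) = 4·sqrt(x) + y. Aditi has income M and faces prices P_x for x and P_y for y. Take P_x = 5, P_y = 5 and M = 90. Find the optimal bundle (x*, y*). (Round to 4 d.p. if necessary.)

MU_x = 2/√x, MU_y = 1. Tangency: 2/√x = P_x/P_y.
Thus x* = (2·P_y/P_x)² — independent of M — with the rest of income spent on y.
Plugging in: x* = (2·5/5)² = 4, y* = 14.

x* = 4, y* = 14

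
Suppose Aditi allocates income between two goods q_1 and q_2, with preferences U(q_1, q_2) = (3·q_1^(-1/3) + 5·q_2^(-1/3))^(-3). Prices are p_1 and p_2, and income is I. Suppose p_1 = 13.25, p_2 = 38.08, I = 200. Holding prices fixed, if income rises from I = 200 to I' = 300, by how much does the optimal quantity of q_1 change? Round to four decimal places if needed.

From the CES first-order condition, (3/5)·(q_2/q_1)^(4/3) = p_1/p_2.
Hence q_2/q_1 = ((5/3)·p_1/p_2)^(1/(4/3)), i.e. raised to the 0.75 power.
With the ratio pinned down, the budget gives q_1* = I/(p_1 + p_2·(q_2/q_1)) and q_2* = (q_2/q_1)·q_1*.
Numerically q_2/q_1 = 0.664547, so q_1* = 200/(13.25 + 38.08·0.664547) = 5.1873.
At I' = 300: q_1* = 7.7809. Change: 7.7809 − 5.1873 = 2.5936.

Δq_1* = 2.5936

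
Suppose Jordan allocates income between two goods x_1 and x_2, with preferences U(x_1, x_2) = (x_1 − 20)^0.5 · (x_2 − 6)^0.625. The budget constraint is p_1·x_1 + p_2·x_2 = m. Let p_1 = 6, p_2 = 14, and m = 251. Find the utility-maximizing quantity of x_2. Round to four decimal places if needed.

x_2* = 7.8651

This is Cobb-Douglas in (x_1−20, x_2−6): tangency gives 0.5·p_2·(x_2−6) = 0.625·p_1·(x_1−20).
After buying the subsistence bundle (20, 6), a share 4/9 of the remaining income goes to x_1: x_1* = 20 + 4/9·(m − 20p_1 − 6p_2)/p_1.
Discretionary income = 251 − 20·6 − 6·14 = 47; x_2* = 6 + 5/9·47/14 = 7.8651.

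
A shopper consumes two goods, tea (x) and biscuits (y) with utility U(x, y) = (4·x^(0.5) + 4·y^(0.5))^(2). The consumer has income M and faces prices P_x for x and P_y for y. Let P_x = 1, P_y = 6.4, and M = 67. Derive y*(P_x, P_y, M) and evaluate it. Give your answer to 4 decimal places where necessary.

y* = 1.4147

From the CES first-order condition, (y/x)^(0.5) = P_x/P_y.
Solve for the ratio: y/x = [P_x/P_y]^(2).
Substitute y = (y/x)·x into the budget: x* = M/(P_x + P_y·(y/x)).
Numerically y/x = 0.024414, so x* = 67/(1 + 6.4·0.024414) = 57.9459 and y* = 0.024414·57.9459 = 1.4147.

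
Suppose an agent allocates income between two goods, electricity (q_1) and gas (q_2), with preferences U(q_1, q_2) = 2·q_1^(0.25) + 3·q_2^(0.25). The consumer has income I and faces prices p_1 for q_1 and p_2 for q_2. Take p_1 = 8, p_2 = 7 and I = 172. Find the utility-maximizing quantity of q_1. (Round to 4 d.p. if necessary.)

q_1* = 7.6917

From the CES first-order condition, (2/3)·(q_2/q_1)^(0.75) = p_1/p_2.
Solve for the ratio: q_2/q_1 = [(3/2)·p_1/p_2]^(4/3).
Substitute q_2 = (q_2/q_1)·q_1 into the budget: q_1* = I/(p_1 + p_2·(q_2/q_1)).
Numerically q_2/q_1 = 2.051686, so q_1* = 172/(8 + 7·2.051686) = 7.6917.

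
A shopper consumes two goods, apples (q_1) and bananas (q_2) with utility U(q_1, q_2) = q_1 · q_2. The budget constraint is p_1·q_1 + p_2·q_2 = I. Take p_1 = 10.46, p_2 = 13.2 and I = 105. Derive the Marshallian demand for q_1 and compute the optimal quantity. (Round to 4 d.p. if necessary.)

Tangency: MRS = q_2/q_1 = p_1/p_2.
Rearranging, p_2·q_2 = p_1·q_1. Substituting into the budget gives p_1·q_1·(1 + 1) = I.
Demand: q_1*(p_1,p_2,I) = 0.5·I/p_1 and q_2* = 0.5·I/p_2.
At p_1=10.46, p_2=13.2, I=105: q_1* = 0.5·105/10.46 = 5.0191.

q_1* = 5.0191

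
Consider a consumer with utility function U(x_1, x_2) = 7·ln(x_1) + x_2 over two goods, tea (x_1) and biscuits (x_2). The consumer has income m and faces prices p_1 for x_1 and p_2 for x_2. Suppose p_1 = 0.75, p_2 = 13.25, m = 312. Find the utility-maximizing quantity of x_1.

So x_1*(p_1,p_2) = 7·p_2/p_1, independent of income; and x_2* = (m − 7·p_2)/p_2.
At the given prices: x_1* = 7·13.25/0.75 = 123.6667.

x_1* = 123.6667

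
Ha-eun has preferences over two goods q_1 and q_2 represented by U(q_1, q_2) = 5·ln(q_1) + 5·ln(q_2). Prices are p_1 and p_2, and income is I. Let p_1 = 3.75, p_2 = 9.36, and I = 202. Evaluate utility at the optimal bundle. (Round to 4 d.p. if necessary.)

The MRS is q_2/q_1. Set MRS = p_1/p_2.
So 5·p_2·q_2 = 5·p_1·q_1; combined with the budget, a share 0.5 of income goes to q_1.
Demand: q_1*(p_1,p_2,I) = 0.5·I/p_1 and q_2* = 0.5·I/p_2.
At p_1=3.75, p_2=9.36, I=202: q_1* = 0.5·202/3.75 = 26.9333, q_2* = 10.7906.
Utility at the optimum: U(26.9333, 10.7906) = 28.3602.

V = 28.3602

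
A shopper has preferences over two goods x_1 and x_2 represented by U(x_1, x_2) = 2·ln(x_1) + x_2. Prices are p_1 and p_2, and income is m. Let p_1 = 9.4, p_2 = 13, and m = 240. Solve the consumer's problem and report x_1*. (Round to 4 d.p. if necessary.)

MU_x_1 = 2/x_1, MU_x_2 = 1. Tangency: 2/x_1 = p_1/p_2.
So x_1*(p_1,p_2) = 2·p_2/p_1, independent of income; and x_2* = (m − 2·p_2)/p_2.
At the given prices: x_1* = 2·13/9.4 = 2.766.

x_1* = 2.766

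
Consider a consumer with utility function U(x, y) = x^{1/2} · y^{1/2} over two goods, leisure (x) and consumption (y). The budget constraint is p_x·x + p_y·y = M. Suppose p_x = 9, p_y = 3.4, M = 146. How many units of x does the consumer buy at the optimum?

x* = 8.1111

Tangency: MRS = y/x = p_x/p_y.
Rearranging, p_y·y = p_x·x. Substituting into the budget gives p_x·x·(1 + 1) = M.
Demand: x*(p_x,p_y,M) = 0.5·M/p_x and y* = 0.5·M/p_y.
At p_x=9, p_y=3.4, M=146: x* = 0.5·146/9 = 8.1111.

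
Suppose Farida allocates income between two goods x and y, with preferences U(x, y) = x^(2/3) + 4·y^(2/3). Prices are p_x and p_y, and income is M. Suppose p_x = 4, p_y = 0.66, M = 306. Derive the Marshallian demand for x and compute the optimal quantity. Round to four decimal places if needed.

x* = 0.0325

With the ratio pinned down, the budget gives x* = M/(p_x + p_y·(y/x)) and y* = (y/x)·x*.
Numerically y/x = 14247.154743, so x* = 306/(4 + 0.66·14247.154743) = 0.0325.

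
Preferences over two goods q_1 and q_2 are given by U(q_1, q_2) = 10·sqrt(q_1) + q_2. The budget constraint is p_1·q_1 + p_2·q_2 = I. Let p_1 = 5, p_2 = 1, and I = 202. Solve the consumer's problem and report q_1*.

Utility is quasi-linear in q_2; the FOC for q_1 is 5/√q_1 = p_1/p_2.
Solve: √q_1 = 5·p_2/p_1, so q_1*(p_1,p_2) = (5·p_2/p_1)², and q_2* = (I − p_1·q_1*)/p_2.
Plugging in: q_1* = (5·1/5)² = 1.

q_1* = 1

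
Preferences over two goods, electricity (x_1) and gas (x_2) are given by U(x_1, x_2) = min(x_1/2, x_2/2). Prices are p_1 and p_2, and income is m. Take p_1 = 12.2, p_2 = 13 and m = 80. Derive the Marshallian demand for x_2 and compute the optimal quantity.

Leontief preferences: the optimum is at the kink where x_1/2 = x_2/2, i.e. x_2 = x_1.
Budget: p_1·x_1 + p_2·x_1 = m, so (2·p_1 + 2·p_2)·x_1 = 2·m.
Demand: x_1*(p_1,p_2,m) = 2·m/(2·p_1 + 2·p_2), x_2* = 2·m/(2·p_1 + 2·p_2).
Here 2·12.2 + 2·13 = 50.4, giving x_2* = 3.1746.

x_2* = 3.1746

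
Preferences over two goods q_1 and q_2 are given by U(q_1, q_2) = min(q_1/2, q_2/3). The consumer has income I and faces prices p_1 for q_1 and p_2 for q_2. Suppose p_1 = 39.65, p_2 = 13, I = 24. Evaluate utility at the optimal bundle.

Leontief preferences: the optimum is at the kink where q_1/2 = q_2/3, i.e. q_2 = (3/2)·q_1.
Budget: p_1·q_1 + p_2·(3/2)·q_1 = I, so (2·p_1 + 3·p_2)·q_1 = 2·I.
Demand: q_1*(p_1,p_2,I) = 2·I/(2·p_1 + 3·p_2), q_2* = 3·I/(2·p_1 + 3·p_2).
Here 2·39.65 + 3·13 = 118.3, giving q_1* = 0.4057 and q_2* = 0.6086.
Utility at the optimum: U(0.4057, 0.6086) = 0.2029.

V = 0.2029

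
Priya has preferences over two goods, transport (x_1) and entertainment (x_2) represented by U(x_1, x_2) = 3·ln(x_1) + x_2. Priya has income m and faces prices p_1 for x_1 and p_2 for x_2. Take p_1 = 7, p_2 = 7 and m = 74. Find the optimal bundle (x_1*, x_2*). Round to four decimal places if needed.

x_1* = 3, x_2* = 7.5714

MU_x_1 = 3/x_1, MU_x_2 = 1. Tangency: 3/x_1 = p_1/p_2.
So x_1*(p_1,p_2) = 3·p_2/p_1, independent of income; and x_2* = (m − 3·p_2)/p_2.
At the given prices: x_1* = 3·7/7 = 3, and x_2* = 7.5714.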